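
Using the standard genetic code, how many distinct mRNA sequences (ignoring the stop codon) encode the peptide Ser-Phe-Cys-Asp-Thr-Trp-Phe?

384

Ser: 6 codons.
Phe: 2 codons.
Cys: 2 codons.
Asp: 2 codons.
Thr: 4 codons.
Trp: 1 codon.
Phe: 2 codons.
6 × 2 × 2 × 2 × 4 × 1 × 2 = 384.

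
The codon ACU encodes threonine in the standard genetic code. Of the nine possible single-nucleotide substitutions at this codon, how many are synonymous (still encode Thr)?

Position 1: none → 0 synonymous.
Position 2: none → 0 synonymous.
Position 3: ACC, ACA, ACG → 3 synonymous.
Total: 0 + 0 + 3 = 3.

3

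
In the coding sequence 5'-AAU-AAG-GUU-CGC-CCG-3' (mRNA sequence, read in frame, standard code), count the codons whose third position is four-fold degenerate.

Codon 1 AAU (Asn): third position 2-fold.
Codon 2 AAG (Lys): third position 2-fold.
Codon 3 GUU (Val): third position 4-fold.
Codon 4 CGC (Arg): third position 4-fold.
Codon 5 CCG (Pro): third position 4-fold.
Four-fold degenerate third positions: 3.

3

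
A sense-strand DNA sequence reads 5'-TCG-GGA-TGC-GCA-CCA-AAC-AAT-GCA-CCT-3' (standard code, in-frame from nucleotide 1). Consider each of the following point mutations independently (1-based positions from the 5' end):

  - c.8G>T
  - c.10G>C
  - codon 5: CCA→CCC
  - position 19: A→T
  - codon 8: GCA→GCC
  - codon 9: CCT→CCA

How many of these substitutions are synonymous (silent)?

Codon 3: TGC (Cys) → TTC (Phe) — missense.
Codon 4: GCA (Ala) → CCA (Pro) — missense.
Codon 5: CCA (Pro) → CCC (Pro) — synonymous.
Codon 7: AAT (Asn) → TAT (Tyr) — missense.
Codon 8: GCA (Ala) → GCC (Ala) — synonymous.
Codon 9: CCT (Pro) → CCA (Pro) — synonymous.
Synonymous: 3 of 6.

3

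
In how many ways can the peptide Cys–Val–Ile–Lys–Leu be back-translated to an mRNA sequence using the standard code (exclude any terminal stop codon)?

Cys: 2 codons.
Val: 4 codons.
Ile: 3 codons.
Lys: 2 codons.
Leu: 6 codons.
2 × 4 × 3 × 2 × 6 = 288.

288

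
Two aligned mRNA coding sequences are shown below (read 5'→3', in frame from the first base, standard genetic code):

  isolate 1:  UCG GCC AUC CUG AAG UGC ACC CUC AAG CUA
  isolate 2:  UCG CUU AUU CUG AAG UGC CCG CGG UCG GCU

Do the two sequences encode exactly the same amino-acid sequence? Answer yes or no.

no

Codon 1: UCG Ser / UCG Ser — identical.
Codon 2: GCC Ala / CUU Leu — nonsynonymous.
Codon 3: AUC Ile / AUU Ile — synonymous.
Codon 4: CUG Leu / CUG Leu — identical.
Codon 5: AAG Lys / AAG Lys — identical.
Codon 6: UGC Cys / UGC Cys — identical.
Codon 7: ACC Thr / CCG Pro — nonsynonymous.
Codon 8: CUC Leu / CGG Arg — nonsynonymous.
Codon 9: AAG Lys / UCG Ser — nonsynonymous.
Codon 10: CUA Leu / GCU Ala — nonsynonymous.
Nonsynonymous differences: 5 → different protein.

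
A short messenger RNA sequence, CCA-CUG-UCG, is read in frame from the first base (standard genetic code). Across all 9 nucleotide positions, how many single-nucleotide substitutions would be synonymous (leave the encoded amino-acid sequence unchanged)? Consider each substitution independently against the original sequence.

Codon 1 (CCA, Pro): 3 synonymous substitutions.
Codon 2 (CUG, Leu): 4 synonymous substitutions.
Codon 3 (UCG, Ser): 3 synonymous substitutions.
Total: 3 + 4 + 3 = 10.

10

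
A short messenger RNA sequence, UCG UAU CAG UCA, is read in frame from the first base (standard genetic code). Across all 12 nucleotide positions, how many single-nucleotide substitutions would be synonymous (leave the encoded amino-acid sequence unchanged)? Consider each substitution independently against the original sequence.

8

Codon 1 (UCG, Ser): 3 synonymous substitutions.
Codon 2 (UAU, Tyr): 1 synonymous substitution.
Codon 3 (CAG, Gln): 1 synonymous substitution.
Codon 4 (UCA, Ser): 3 synonymous substitutions.
Total: 3 + 1 + 1 + 3 = 8.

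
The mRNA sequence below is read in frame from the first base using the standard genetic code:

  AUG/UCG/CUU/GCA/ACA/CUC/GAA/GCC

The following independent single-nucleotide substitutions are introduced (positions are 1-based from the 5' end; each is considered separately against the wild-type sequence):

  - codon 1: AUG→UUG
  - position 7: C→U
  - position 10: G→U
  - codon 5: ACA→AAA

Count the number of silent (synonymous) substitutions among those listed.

0

Codon 1: AUG (Met) → UUG (Leu) — missense.
Codon 3: CUU (Leu) → UUU (Phe) — missense.
Codon 4: GCA (Ala) → UCA (Ser) — missense.
Codon 5: ACA (Thr) → AAA (Lys) — missense.
Synonymous: 0 of 4.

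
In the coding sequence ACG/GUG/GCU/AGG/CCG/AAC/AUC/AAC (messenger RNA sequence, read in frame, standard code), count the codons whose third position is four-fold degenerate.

Codon 1 ACG (Thr): third position 4-fold.
Codon 2 GUG (Val): third position 4-fold.
Codon 3 GCU (Ala): third position 4-fold.
Codon 4 AGG (Arg): third position 2-fold.
Codon 5 CCG (Pro): third position 4-fold.
Codon 6 AAC (Asn): third position 2-fold.
Codon 7 AUC (Ile): third position 3-fold.
Codon 8 AAC (Asn): third position 2-fold.
Four-fold degenerate third positions: 4.

4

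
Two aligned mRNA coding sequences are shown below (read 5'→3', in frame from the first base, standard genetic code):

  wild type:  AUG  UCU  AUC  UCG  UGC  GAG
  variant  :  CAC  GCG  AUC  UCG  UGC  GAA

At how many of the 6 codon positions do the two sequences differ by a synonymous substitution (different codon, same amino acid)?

1

Codon 1: AUG Met / CAC His — nonsynonymous.
Codon 2: UCU Ser / GCG Ala — nonsynonymous.
Codon 3: AUC Ile / AUC Ile — identical.
Codon 4: UCG Ser / UCG Ser — identical.
Codon 5: UGC Cys / UGC Cys — identical.
Codon 6: GAG Glu / GAA Glu — synonymous.
Synonymous differences: 1.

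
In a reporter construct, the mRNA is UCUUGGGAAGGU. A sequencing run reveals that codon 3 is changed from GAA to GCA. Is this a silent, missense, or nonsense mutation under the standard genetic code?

Position 8 falls in codon 3: GAA → Glu.
After the substitution the codon is GCA → Ala.
Glu ≠ Ala, so this is a missense mutation.

missense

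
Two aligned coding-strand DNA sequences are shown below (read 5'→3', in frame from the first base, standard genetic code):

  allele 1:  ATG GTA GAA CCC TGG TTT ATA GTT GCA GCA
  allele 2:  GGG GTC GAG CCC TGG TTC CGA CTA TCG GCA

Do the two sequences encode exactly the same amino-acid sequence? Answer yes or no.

no

Codon 1: ATG Met / GGG Gly — nonsynonymous.
Codon 2: GTA Val / GTC Val — synonymous.
Codon 3: GAA Glu / GAG Glu — synonymous.
Codon 4: CCC Pro / CCC Pro — identical.
Codon 5: TGG Trp / TGG Trp — identical.
Codon 6: TTT Phe / TTC Phe — synonymous.
Codon 7: ATA Ile / CGA Arg — nonsynonymous.
Codon 8: GTT Val / CTA Leu — nonsynonymous.
Codon 9: GCA Ala / TCG Ser — nonsynonymous.
Codon 10: GCA Ala / GCA Ala — identical.
Nonsynonymous differences: 4 → different protein.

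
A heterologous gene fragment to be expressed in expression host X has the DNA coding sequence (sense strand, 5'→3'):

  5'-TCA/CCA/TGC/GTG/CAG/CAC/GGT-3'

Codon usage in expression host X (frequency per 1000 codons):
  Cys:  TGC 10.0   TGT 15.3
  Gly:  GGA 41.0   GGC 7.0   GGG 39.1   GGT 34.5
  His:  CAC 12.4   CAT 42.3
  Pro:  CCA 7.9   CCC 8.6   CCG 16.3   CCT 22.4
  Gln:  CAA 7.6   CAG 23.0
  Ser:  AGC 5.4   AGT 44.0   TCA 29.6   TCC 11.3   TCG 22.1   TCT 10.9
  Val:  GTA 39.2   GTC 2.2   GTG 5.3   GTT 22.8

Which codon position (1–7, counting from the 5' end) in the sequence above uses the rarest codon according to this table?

4

Codon 1 TCA (Ser): 29.6 per 1000.
Codon 2 CCA (Pro): 7.9 per 1000.
Codon 3 TGC (Cys): 10.0 per 1000.
Codon 4 GTG (Val): 5.3 per 1000.
Codon 5 CAG (Gln): 23.0 per 1000.
Codon 6 CAC (His): 12.4 per 1000.
Codon 7 GGT (Gly): 34.5 per 1000.
Lowest frequency is 5.3 at codon 4.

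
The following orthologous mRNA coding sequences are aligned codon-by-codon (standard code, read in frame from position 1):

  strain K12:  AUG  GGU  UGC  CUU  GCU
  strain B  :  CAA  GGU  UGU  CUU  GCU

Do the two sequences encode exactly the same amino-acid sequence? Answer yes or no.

no

Codon 1: AUG Met / CAA Gln — nonsynonymous.
Codon 2: GGU Gly / GGU Gly — identical.
Codon 3: UGC Cys / UGU Cys — synonymous.
Codon 4: CUU Leu / CUU Leu — identical.
Codon 5: GCU Ala / GCU Ala — identical.
Nonsynonymous differences: 1 → different protein.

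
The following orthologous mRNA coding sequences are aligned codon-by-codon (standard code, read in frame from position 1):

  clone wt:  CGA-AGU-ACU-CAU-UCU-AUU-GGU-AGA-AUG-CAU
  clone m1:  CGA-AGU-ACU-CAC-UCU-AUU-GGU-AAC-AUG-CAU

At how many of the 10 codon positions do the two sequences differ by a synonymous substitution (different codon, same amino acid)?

1

Codon 1: CGA Arg / CGA Arg — identical.
Codon 2: AGU Ser / AGU Ser — identical.
Codon 3: ACU Thr / ACU Thr — identical.
Codon 4: CAU His / CAC His — synonymous.
Codon 5: UCU Ser / UCU Ser — identical.
Codon 6: AUU Ile / AUU Ile — identical.
Codon 7: GGU Gly / GGU Gly — identical.
Codon 8: AGA Arg / AAC Asn — nonsynonymous.
Codon 9: AUG Met / AUG Met — identical.
Codon 10: CAU His / CAU His — identical.
Synonymous differences: 1.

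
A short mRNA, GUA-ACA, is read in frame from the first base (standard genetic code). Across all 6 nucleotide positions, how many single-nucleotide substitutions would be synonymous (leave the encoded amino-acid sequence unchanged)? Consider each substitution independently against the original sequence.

Codon 1 (GUA, Val): 3 synonymous substitutions.
Codon 2 (ACA, Thr): 3 synonymous substitutions.
Total: 3 + 3 = 6.

6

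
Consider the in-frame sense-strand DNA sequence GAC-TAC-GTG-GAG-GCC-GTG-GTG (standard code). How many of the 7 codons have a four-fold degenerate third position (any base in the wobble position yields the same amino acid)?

Codon 1 GAC (Asp): third position 2-fold.
Codon 2 TAC (Tyr): third position 2-fold.
Codon 3 GTG (Val): third position 4-fold.
Codon 4 GAG (Glu): third position 2-fold.
Codon 5 GCC (Ala): third position 4-fold.
Codon 6 GTG (Val): third position 4-fold.
Codon 7 GTG (Val): third position 4-fold.
Four-fold degenerate third positions: 4.

4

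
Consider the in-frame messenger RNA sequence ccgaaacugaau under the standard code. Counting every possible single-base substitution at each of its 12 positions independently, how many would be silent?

9

Codon 1 (CCG, Pro): 3 synonymous substitutions.
Codon 2 (AAA, Lys): 1 synonymous substitution.
Codon 3 (CUG, Leu): 4 synonymous substitutions.
Codon 4 (AAU, Asn): 1 synonymous substitution.
Total: 3 + 1 + 4 + 1 = 9.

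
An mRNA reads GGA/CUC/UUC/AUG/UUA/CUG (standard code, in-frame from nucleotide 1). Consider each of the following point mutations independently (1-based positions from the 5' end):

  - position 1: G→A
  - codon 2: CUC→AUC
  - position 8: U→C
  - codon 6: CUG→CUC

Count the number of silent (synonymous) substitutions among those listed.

1

Codon 1: GGA (Gly) → AGA (Arg) — missense.
Codon 2: CUC (Leu) → AUC (Ile) — missense.
Codon 3: UUC (Phe) → UCC (Ser) — missense.
Codon 6: CUG (Leu) → CUC (Leu) — synonymous.
Synonymous: 1 of 4.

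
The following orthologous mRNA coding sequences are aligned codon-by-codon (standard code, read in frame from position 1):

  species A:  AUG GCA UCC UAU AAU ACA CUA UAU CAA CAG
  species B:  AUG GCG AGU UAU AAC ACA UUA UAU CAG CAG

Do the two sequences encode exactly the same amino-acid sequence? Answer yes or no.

yes

Codon 1: AUG Met / AUG Met — identical.
Codon 2: GCA Ala / GCG Ala — synonymous.
Codon 3: UCC Ser / AGU Ser — synonymous.
Codon 4: UAU Tyr / UAU Tyr — identical.
Codon 5: AAU Asn / AAC Asn — synonymous.
Codon 6: ACA Thr / ACA Thr — identical.
Codon 7: CUA Leu / UUA Leu — synonymous.
Codon 8: UAU Tyr / UAU Tyr — identical.
Codon 9: CAA Gln / CAG Gln — synonymous.
Codon 10: CAG Gln / CAG Gln — identical.
Nonsynonymous differences: 0 → same protein.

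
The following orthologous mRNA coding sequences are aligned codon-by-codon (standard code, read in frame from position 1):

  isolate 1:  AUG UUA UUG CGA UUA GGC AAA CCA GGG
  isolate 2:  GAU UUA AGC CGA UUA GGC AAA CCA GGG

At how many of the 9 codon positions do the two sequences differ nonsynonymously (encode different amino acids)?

Codon 1: AUG Met / GAU Asp — nonsynonymous.
Codon 2: UUA Leu / UUA Leu — identical.
Codon 3: UUG Leu / AGC Ser — nonsynonymous.
Codon 4: CGA Arg / CGA Arg — identical.
Codon 5: UUA Leu / UUA Leu — identical.
Codon 6: GGC Gly / GGC Gly — identical.
Codon 7: AAA Lys / AAA Lys — identical.
Codon 8: CCA Pro / CCA Pro — identical.
Codon 9: GGG Gly / GGG Gly — identical.
Nonsynonymous differences: 2.

2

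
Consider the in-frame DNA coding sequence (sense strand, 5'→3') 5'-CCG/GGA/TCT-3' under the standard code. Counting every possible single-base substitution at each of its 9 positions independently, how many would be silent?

Codon 1 (CCG, Pro): 3 synonymous substitutions.
Codon 2 (GGA, Gly): 3 synonymous substitutions.
Codon 3 (TCT, Ser): 3 synonymous substitutions.
Total: 3 + 3 + 3 = 9.

9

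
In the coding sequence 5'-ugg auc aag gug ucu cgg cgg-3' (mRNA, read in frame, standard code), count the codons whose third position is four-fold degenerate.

4

Codon 1 UGG (Trp): third position 1-fold.
Codon 2 AUC (Ile): third position 3-fold.
Codon 3 AAG (Lys): third position 2-fold.
Codon 4 GUG (Val): third position 4-fold.
Codon 5 UCU (Ser): third position 4-fold.
Codon 6 CGG (Arg): third position 4-fold.
Codon 7 CGG (Arg): third position 4-fold.
Four-fold degenerate third positions: 4.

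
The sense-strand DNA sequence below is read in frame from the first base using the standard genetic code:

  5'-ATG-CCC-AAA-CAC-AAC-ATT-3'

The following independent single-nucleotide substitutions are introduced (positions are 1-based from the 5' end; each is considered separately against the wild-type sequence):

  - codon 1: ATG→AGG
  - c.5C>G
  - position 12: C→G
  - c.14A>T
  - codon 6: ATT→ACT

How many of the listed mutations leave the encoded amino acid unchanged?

0

Codon 1: ATG (Met) → AGG (Arg) — missense.
Codon 2: CCC (Pro) → CGC (Arg) — missense.
Codon 4: CAC (His) → CAG (Gln) — missense.
Codon 5: AAC (Asn) → ATC (Ile) — missense.
Codon 6: ATT (Ile) → ACT (Thr) — missense.
Synonymous: 0 of 5.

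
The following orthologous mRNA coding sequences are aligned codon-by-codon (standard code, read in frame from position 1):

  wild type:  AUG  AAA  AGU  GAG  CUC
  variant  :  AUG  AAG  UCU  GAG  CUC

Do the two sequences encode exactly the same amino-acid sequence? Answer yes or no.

Codon 1: AUG Met / AUG Met — identical.
Codon 2: AAA Lys / AAG Lys — synonymous.
Codon 3: AGU Ser / UCU Ser — synonymous.
Codon 4: GAG Glu / GAG Glu — identical.
Codon 5: CUC Leu / CUC Leu — identical.
Nonsynonymous differences: 0 → same protein.

yes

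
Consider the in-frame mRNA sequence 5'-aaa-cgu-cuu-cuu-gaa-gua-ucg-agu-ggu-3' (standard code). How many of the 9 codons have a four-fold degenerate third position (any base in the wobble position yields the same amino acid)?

6

Codon 1 AAA (Lys): third position 2-fold.
Codon 2 CGU (Arg): third position 4-fold.
Codon 3 CUU (Leu): third position 4-fold.
Codon 4 CUU (Leu): third position 4-fold.
Codon 5 GAA (Glu): third position 2-fold.
Codon 6 GUA (Val): third position 4-fold.
Codon 7 UCG (Ser): third position 4-fold.
Codon 8 AGU (Ser): third position 2-fold.
Codon 9 GGU (Gly): third position 4-fold.
Four-fold degenerate third positions: 6.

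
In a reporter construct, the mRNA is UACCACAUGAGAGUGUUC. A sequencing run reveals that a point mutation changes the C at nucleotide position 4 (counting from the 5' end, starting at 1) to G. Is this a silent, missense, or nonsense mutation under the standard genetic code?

missense

Position 4 falls in codon 2: CAC → His.
After the substitution the codon is GAC → Asp.
His ≠ Asp, so this is a missense mutation.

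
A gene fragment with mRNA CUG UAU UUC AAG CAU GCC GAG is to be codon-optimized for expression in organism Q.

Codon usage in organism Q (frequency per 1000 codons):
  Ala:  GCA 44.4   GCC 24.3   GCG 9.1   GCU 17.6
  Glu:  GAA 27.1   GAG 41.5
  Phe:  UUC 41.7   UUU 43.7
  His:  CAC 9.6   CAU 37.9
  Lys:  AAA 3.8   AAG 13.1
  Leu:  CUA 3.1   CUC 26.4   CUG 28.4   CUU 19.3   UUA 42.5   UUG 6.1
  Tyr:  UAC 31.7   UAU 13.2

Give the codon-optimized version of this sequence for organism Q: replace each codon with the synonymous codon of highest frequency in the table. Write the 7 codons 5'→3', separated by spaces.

Codon 1 (Leu): best is UUA at 42.5.
Codon 2 (Tyr): best is UAC at 31.7.
Codon 3 (Phe): best is UUU at 43.7.
Codon 4 (Lys): best is AAG at 13.1.
Codon 5 (His): best is CAU at 37.9.
Codon 6 (Ala): best is GCA at 44.4.
Codon 7 (Glu): best is GAG at 41.5.

UUA UAC UUU AAG CAU GCA GAG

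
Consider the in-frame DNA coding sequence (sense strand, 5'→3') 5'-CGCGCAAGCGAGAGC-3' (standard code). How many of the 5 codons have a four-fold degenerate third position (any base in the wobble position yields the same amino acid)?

2

Codon 1 CGC (Arg): third position 4-fold.
Codon 2 GCA (Ala): third position 4-fold.
Codon 3 AGC (Ser): third position 2-fold.
Codon 4 GAG (Glu): third position 2-fold.
Codon 5 AGC (Ser): third position 2-fold.
Four-fold degenerate third positions: 2.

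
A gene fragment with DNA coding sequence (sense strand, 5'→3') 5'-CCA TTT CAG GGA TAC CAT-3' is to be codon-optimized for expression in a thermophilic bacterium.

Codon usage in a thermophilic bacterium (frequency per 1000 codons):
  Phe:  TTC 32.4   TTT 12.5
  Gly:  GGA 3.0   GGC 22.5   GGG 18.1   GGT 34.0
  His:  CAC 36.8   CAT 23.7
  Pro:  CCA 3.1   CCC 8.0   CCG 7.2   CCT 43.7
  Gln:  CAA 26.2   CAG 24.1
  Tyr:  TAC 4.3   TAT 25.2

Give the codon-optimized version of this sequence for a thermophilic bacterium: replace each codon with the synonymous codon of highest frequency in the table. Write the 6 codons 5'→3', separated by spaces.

Codon 1 (Pro): best is CCT at 43.7.
Codon 2 (Phe): best is TTC at 32.4.
Codon 3 (Gln): best is CAA at 26.2.
Codon 4 (Gly): best is GGT at 34.0.
Codon 5 (Tyr): best is TAT at 25.2.
Codon 6 (His): best is CAC at 36.8.

CCT TTC CAA GGT TAT CAC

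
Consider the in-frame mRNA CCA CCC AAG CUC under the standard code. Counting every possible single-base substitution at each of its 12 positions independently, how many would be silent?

Codon 1 (CCA, Pro): 3 synonymous substitutions.
Codon 2 (CCC, Pro): 3 synonymous substitutions.
Codon 3 (AAG, Lys): 1 synonymous substitution.
Codon 4 (CUC, Leu): 3 synonymous substitutions.
Total: 3 + 3 + 1 + 3 = 10.

10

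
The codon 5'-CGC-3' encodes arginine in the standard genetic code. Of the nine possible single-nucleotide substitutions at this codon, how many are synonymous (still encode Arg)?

3

Position 1: none → 0 synonymous.
Position 2: none → 0 synonymous.
Position 3: CGU, CGA, CGG → 3 synonymous.
Total: 0 + 0 + 3 = 3.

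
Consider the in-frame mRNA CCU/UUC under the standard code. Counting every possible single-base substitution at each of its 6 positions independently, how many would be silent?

Codon 1 (CCU, Pro): 3 synonymous substitutions.
Codon 2 (UUC, Phe): 1 synonymous substitution.
Total: 3 + 1 = 4.

4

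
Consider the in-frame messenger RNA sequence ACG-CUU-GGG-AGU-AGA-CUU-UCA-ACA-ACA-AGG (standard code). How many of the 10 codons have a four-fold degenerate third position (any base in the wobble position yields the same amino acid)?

Codon 1 ACG (Thr): third position 4-fold.
Codon 2 CUU (Leu): third position 4-fold.
Codon 3 GGG (Gly): third position 4-fold.
Codon 4 AGU (Ser): third position 2-fold.
Codon 5 AGA (Arg): third position 2-fold.
Codon 6 CUU (Leu): third position 4-fold.
Codon 7 UCA (Ser): third position 4-fold.
Codon 8 ACA (Thr): third position 4-fold.
Codon 9 ACA (Thr): third position 4-fold.
Codon 10 AGG (Arg): third position 2-fold.
Four-fold degenerate third positions: 7.

7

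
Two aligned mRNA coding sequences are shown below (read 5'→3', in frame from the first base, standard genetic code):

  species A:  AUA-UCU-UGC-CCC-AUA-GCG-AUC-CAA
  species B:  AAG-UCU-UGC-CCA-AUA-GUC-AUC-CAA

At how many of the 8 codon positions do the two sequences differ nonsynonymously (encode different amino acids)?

2

Codon 1: AUA Ile / AAG Lys — nonsynonymous.
Codon 2: UCU Ser / UCU Ser — identical.
Codon 3: UGC Cys / UGC Cys — identical.
Codon 4: CCC Pro / CCA Pro — synonymous.
Codon 5: AUA Ile / AUA Ile — identical.
Codon 6: GCG Ala / GUC Val — nonsynonymous.
Codon 7: AUC Ile / AUC Ile — identical.
Codon 8: CAA Gln / CAA Gln — identical.
Nonsynonymous differences: 2.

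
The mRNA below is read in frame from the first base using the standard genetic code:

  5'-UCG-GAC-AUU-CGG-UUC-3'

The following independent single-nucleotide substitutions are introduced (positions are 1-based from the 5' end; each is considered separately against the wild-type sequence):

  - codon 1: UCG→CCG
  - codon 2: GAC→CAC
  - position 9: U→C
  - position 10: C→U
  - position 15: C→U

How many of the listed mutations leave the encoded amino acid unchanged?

Codon 1: UCG (Ser) → CCG (Pro) — missense.
Codon 2: GAC (Asp) → CAC (His) — missense.
Codon 3: AUU (Ile) → AUC (Ile) — synonymous.
Codon 4: CGG (Arg) → UGG (Trp) — missense.
Codon 5: UUC (Phe) → UUU (Phe) — synonymous.
Synonymous: 2 of 5.

2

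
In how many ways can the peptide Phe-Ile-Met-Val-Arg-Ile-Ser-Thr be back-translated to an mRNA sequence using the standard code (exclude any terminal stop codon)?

Phe: 2 codons.
Ile: 3 codons.
Met: 1 codon.
Val: 4 codons.
Arg: 6 codons.
Ile: 3 codons.
Ser: 6 codons.
Thr: 4 codons.
2 × 3 × 1 × 4 × 6 × 3 × 6 × 4 = 10368.

10368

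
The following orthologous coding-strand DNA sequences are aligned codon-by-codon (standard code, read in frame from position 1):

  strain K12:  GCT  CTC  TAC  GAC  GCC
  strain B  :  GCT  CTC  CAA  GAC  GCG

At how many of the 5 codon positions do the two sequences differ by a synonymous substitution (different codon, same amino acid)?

1

Codon 1: GCT Ala / GCT Ala — identical.
Codon 2: CTC Leu / CTC Leu — identical.
Codon 3: TAC Tyr / CAA Gln — nonsynonymous.
Codon 4: GAC Asp / GAC Asp — identical.
Codon 5: GCC Ala / GCG Ala — synonymous.
Synonymous differences: 1.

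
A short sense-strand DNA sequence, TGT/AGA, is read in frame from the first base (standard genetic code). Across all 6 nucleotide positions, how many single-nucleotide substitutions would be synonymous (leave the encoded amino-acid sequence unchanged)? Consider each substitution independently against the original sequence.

3

Codon 1 (TGT, Cys): 1 synonymous substitution.
Codon 2 (AGA, Arg): 2 synonymous substitutions.
Total: 1 + 2 = 3.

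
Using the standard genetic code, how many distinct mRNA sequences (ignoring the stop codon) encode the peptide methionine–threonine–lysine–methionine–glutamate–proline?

Met: 1 codon.
Thr: 4 codons.
Lys: 2 codons.
Met: 1 codon.
Glu: 2 codons.
Pro: 4 codons.
1 × 4 × 2 × 1 × 2 × 4 = 64.

64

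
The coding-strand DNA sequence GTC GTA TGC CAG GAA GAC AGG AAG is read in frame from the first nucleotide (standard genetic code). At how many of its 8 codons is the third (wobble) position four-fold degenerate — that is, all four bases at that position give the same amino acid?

2

Codon 1 GTC (Val): third position 4-fold.
Codon 2 GTA (Val): third position 4-fold.
Codon 3 TGC (Cys): third position 2-fold.
Codon 4 CAG (Gln): third position 2-fold.
Codon 5 GAA (Glu): third position 2-fold.
Codon 6 GAC (Asp): third position 2-fold.
Codon 7 AGG (Arg): third position 2-fold.
Codon 8 AAG (Lys): third position 2-fold.
Four-fold degenerate third positions: 2.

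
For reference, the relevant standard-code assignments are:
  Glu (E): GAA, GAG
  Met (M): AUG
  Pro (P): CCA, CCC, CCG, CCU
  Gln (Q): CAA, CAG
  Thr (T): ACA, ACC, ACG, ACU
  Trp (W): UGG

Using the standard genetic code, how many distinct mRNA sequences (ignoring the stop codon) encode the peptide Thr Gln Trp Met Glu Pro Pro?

256

Thr: 4 codons.
Gln: 2 codons.
Trp: 1 codon.
Met: 1 codon.
Glu: 2 codons.
Pro: 4 codons.
Pro: 4 codons.
4 × 2 × 1 × 1 × 2 × 4 × 4 = 256.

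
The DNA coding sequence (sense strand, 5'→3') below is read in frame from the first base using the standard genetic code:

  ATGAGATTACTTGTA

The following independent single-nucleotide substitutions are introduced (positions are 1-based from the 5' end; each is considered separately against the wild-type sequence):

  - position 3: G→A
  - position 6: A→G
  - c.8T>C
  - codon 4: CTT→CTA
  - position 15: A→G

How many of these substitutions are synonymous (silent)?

Codon 1: ATG (Met) → ATA (Ile) — missense.
Codon 2: AGA (Arg) → AGG (Arg) — synonymous.
Codon 3: TTA (Leu) → TCA (Ser) — missense.
Codon 4: CTT (Leu) → CTA (Leu) — synonymous.
Codon 5: GTA (Val) → GTG (Val) — synonymous.
Synonymous: 3 of 5.

3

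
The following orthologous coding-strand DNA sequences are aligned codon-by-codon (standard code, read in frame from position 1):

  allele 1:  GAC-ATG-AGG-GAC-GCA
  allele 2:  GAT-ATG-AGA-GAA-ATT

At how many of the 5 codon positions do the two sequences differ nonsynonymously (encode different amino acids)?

Codon 1: GAC Asp / GAT Asp — synonymous.
Codon 2: ATG Met / ATG Met — identical.
Codon 3: AGG Arg / AGA Arg — synonymous.
Codon 4: GAC Asp / GAA Glu — nonsynonymous.
Codon 5: GCA Ala / ATT Ile — nonsynonymous.
Nonsynonymous differences: 2.

2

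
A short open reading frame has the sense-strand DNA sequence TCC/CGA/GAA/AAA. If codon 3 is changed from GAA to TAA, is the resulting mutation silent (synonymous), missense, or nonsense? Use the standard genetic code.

nonsense

Position 7 falls in codon 3: GAA → Glu.
After the substitution the codon is TAA → Stop.
The new codon is a stop codon, so this is a nonsense mutation.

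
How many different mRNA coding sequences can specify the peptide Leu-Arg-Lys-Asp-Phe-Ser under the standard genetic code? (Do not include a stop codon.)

Leu: 6 codons.
Arg: 6 codons.
Lys: 2 codons.
Asp: 2 codons.
Phe: 2 codons.
Ser: 6 codons.
6 × 6 × 2 × 2 × 2 × 6 = 1728.

1728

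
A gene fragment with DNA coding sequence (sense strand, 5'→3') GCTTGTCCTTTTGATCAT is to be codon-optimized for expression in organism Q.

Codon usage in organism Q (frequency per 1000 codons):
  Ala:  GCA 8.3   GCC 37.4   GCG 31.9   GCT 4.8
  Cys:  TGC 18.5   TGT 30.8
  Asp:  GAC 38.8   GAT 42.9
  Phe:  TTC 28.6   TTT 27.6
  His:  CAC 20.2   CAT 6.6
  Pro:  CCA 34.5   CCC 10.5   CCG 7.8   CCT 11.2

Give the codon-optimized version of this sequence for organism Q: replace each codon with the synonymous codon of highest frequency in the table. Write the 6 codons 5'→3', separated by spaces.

Codon 1 (Ala): best is GCC at 37.4.
Codon 2 (Cys): best is TGT at 30.8.
Codon 3 (Pro): best is CCA at 34.5.
Codon 4 (Phe): best is TTC at 28.6.
Codon 5 (Asp): best is GAT at 42.9.
Codon 6 (His): best is CAC at 20.2.

GCC TGT CCA TTC GAT CAC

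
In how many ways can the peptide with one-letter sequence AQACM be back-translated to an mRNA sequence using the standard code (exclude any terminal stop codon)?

Ala: 4 codons.
Gln: 2 codons.
Ala: 4 codons.
Cys: 2 codons.
Met: 1 codon.
4 × 2 × 4 × 2 × 1 = 64.

64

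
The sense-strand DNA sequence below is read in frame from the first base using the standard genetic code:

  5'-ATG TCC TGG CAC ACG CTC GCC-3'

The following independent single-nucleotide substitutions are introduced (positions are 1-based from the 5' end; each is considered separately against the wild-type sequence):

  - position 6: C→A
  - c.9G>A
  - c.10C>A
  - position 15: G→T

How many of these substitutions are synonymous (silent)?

2

Codon 2: TCC (Ser) → TCA (Ser) — synonymous.
Codon 3: TGG (Trp) → TGA (Stop) — nonsense.
Codon 4: CAC (His) → AAC (Asn) — missense.
Codon 5: ACG (Thr) → ACT (Thr) — synonymous.
Synonymous: 2 of 4.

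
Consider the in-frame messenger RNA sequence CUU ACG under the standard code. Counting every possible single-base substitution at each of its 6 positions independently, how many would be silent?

Codon 1 (CUU, Leu): 3 synonymous substitutions.
Codon 2 (ACG, Thr): 3 synonymous substitutions.
Total: 3 + 3 = 6.

6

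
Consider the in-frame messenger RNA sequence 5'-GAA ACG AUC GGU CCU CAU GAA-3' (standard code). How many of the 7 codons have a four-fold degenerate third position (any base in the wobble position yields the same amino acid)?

3

Codon 1 GAA (Glu): third position 2-fold.
Codon 2 ACG (Thr): third position 4-fold.
Codon 3 AUC (Ile): third position 3-fold.
Codon 4 GGU (Gly): third position 4-fold.
Codon 5 CCU (Pro): third position 4-fold.
Codon 6 CAU (His): third position 2-fold.
Codon 7 GAA (Glu): third position 2-fold.
Four-fold degenerate third positions: 3.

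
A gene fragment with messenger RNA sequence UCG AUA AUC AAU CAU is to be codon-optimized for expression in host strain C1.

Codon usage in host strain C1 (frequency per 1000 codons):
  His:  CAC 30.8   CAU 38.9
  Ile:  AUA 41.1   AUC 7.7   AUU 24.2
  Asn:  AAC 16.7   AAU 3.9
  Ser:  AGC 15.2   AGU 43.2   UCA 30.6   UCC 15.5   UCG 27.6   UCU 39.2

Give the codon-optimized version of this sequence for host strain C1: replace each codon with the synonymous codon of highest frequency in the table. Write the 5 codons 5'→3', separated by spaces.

Codon 1 (Ser): best is AGU at 43.2.
Codon 2 (Ile): best is AUA at 41.1.
Codon 3 (Ile): best is AUA at 41.1.
Codon 4 (Asn): best is AAC at 16.7.
Codon 5 (His): best is CAU at 38.9.

AGU AUA AUA AAC CAU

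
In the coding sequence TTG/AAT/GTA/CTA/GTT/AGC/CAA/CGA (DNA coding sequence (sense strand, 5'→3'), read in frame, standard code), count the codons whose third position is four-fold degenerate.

Codon 1 TTG (Leu): third position 2-fold.
Codon 2 AAT (Asn): third position 2-fold.
Codon 3 GTA (Val): third position 4-fold.
Codon 4 CTA (Leu): third position 4-fold.
Codon 5 GTT (Val): third position 4-fold.
Codon 6 AGC (Ser): third position 2-fold.
Codon 7 CAA (Gln): third position 2-fold.
Codon 8 CGA (Arg): third position 4-fold.
Four-fold degenerate third positions: 4.

4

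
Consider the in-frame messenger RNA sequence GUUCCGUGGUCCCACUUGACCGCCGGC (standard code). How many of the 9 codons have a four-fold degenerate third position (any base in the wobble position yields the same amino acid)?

6

Codon 1 GUU (Val): third position 4-fold.
Codon 2 CCG (Pro): third position 4-fold.
Codon 3 UGG (Trp): third position 1-fold.
Codon 4 UCC (Ser): third position 4-fold.
Codon 5 CAC (His): third position 2-fold.
Codon 6 UUG (Leu): third position 2-fold.
Codon 7 ACC (Thr): third position 4-fold.
Codon 8 GCC (Ala): third position 4-fold.
Codon 9 GGC (Gly): third position 4-fold.
Four-fold degenerate third positions: 6.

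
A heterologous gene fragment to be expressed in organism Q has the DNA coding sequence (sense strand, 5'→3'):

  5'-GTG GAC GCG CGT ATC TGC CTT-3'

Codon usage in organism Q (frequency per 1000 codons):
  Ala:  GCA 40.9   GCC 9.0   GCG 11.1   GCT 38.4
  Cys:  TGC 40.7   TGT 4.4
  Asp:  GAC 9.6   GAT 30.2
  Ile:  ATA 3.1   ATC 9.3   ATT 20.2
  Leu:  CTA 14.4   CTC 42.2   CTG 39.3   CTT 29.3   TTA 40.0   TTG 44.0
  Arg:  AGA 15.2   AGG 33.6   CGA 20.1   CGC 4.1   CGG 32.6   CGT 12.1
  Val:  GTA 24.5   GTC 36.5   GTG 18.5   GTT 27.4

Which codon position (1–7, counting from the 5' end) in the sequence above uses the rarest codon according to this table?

5

Codon 1 GTG (Val): 18.5 per 1000.
Codon 2 GAC (Asp): 9.6 per 1000.
Codon 3 GCG (Ala): 11.1 per 1000.
Codon 4 CGT (Arg): 12.1 per 1000.
Codon 5 ATC (Ile): 9.3 per 1000.
Codon 6 TGC (Cys): 40.7 per 1000.
Codon 7 CTT (Leu): 29.3 per 1000.
Lowest frequency is 9.3 at codon 5.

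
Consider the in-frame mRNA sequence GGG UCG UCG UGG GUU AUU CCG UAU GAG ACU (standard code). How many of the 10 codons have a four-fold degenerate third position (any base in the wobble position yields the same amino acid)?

Codon 1 GGG (Gly): third position 4-fold.
Codon 2 UCG (Ser): third position 4-fold.
Codon 3 UCG (Ser): third position 4-fold.
Codon 4 UGG (Trp): third position 1-fold.
Codon 5 GUU (Val): third position 4-fold.
Codon 6 AUU (Ile): third position 3-fold.
Codon 7 CCG (Pro): third position 4-fold.
Codon 8 UAU (Tyr): third position 2-fold.
Codon 9 GAG (Glu): third position 2-fold.
Codon 10 ACU (Thr): third position 4-fold.
Four-fold degenerate third positions: 6.

6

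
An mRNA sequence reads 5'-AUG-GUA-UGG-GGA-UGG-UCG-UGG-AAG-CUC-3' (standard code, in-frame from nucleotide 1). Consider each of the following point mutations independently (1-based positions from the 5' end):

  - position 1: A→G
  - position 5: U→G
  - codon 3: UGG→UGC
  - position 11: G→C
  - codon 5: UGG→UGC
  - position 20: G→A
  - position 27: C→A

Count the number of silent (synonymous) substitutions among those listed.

1

Codon 1: AUG (Met) → GUG (Val) — missense.
Codon 2: GUA (Val) → GGA (Gly) — missense.
Codon 3: UGG (Trp) → UGC (Cys) — missense.
Codon 4: GGA (Gly) → GCA (Ala) — missense.
Codon 5: UGG (Trp) → UGC (Cys) — missense.
Codon 7: UGG (Trp) → UAG (Stop) — nonsense.
Codon 9: CUC (Leu) → CUA (Leu) — synonymous.
Synonymous: 1 of 7.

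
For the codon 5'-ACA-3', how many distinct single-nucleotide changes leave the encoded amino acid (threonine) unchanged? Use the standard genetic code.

3

Position 1: none → 0 synonymous.
Position 2: none → 0 synonymous.
Position 3: ACU, ACC, ACG → 3 synonymous.
Total: 0 + 0 + 3 = 3.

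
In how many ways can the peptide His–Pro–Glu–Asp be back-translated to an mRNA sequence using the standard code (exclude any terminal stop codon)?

His: 2 codons.
Pro: 4 codons.
Glu: 2 codons.
Asp: 2 codons.
2 × 4 × 2 × 2 = 32.

32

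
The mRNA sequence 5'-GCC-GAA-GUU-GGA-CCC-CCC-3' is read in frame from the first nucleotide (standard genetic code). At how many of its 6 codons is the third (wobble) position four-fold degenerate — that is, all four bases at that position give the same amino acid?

Codon 1 GCC (Ala): third position 4-fold.
Codon 2 GAA (Glu): third position 2-fold.
Codon 3 GUU (Val): third position 4-fold.
Codon 4 GGA (Gly): third position 4-fold.
Codon 5 CCC (Pro): third position 4-fold.
Codon 6 CCC (Pro): third position 4-fold.
Four-fold degenerate third positions: 5.

5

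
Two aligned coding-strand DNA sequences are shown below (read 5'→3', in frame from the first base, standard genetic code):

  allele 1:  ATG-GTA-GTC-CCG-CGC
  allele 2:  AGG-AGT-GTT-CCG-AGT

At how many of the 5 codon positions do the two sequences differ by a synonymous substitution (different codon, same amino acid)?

Codon 1: ATG Met / AGG Arg — nonsynonymous.
Codon 2: GTA Val / AGT Ser — nonsynonymous.
Codon 3: GTC Val / GTT Val — synonymous.
Codon 4: CCG Pro / CCG Pro — identical.
Codon 5: CGC Arg / AGT Ser — nonsynonymous.
Synonymous differences: 1.

1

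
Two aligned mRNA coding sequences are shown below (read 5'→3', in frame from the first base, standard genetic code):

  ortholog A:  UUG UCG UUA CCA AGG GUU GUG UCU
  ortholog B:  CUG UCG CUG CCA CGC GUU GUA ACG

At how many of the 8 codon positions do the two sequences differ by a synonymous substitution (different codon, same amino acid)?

Codon 1: UUG Leu / CUG Leu — synonymous.
Codon 2: UCG Ser / UCG Ser — identical.
Codon 3: UUA Leu / CUG Leu — synonymous.
Codon 4: CCA Pro / CCA Pro — identical.
Codon 5: AGG Arg / CGC Arg — synonymous.
Codon 6: GUU Val / GUU Val — identical.
Codon 7: GUG Val / GUA Val — synonymous.
Codon 8: UCU Ser / ACG Thr — nonsynonymous.
Synonymous differences: 4.

4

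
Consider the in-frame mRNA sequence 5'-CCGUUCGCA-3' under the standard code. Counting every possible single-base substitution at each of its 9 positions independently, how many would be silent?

7

Codon 1 (CCG, Pro): 3 synonymous substitutions.
Codon 2 (UUC, Phe): 1 synonymous substitution.
Codon 3 (GCA, Ala): 3 synonymous substitutions.
Total: 3 + 1 + 3 = 7.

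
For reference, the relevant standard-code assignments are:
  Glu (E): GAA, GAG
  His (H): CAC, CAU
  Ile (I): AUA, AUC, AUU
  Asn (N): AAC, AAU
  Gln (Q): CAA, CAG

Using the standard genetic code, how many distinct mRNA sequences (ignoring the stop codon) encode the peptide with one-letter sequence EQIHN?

Glu: 2 codons.
Gln: 2 codons.
Ile: 3 codons.
His: 2 codons.
Asn: 2 codons.
2 × 2 × 3 × 2 × 2 = 48.

48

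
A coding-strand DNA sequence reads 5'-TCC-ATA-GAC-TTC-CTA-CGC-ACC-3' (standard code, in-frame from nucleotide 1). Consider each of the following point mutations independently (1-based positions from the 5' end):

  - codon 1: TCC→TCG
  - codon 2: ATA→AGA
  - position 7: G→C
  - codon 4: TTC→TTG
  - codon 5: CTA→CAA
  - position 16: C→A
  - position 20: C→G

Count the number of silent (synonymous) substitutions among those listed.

Codon 1: TCC (Ser) → TCG (Ser) — synonymous.
Codon 2: ATA (Ile) → AGA (Arg) — missense.
Codon 3: GAC (Asp) → CAC (His) — missense.
Codon 4: TTC (Phe) → TTG (Leu) — missense.
Codon 5: CTA (Leu) → CAA (Gln) — missense.
Codon 6: CGC (Arg) → AGC (Ser) — missense.
Codon 7: ACC (Thr) → AGC (Ser) — missense.
Synonymous: 1 of 7.

1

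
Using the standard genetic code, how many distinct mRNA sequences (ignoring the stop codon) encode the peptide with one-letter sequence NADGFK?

256

Asn: 2 codons.
Ala: 4 codons.
Asp: 2 codons.
Gly: 4 codons.
Phe: 2 codons.
Lys: 2 codons.
2 × 4 × 2 × 4 × 2 × 2 = 256.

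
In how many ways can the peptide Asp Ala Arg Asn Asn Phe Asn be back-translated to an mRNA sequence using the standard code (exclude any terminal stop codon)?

768

Asp: 2 codons.
Ala: 4 codons.
Arg: 6 codons.
Asn: 2 codons.
Asn: 2 codons.
Phe: 2 codons.
Asn: 2 codons.
2 × 4 × 6 × 2 × 2 × 2 × 2 = 768.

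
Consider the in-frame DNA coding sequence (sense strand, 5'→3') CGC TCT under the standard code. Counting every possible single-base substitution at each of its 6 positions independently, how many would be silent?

6

Codon 1 (CGC, Arg): 3 synonymous substitutions.
Codon 2 (TCT, Ser): 3 synonymous substitutions.
Total: 3 + 3 = 6.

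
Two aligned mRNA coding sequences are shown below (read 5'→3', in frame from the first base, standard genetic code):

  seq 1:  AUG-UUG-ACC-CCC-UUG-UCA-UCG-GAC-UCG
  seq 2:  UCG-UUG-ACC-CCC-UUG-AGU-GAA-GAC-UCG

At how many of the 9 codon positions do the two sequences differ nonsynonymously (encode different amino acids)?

Codon 1: AUG Met / UCG Ser — nonsynonymous.
Codon 2: UUG Leu / UUG Leu — identical.
Codon 3: ACC Thr / ACC Thr — identical.
Codon 4: CCC Pro / CCC Pro — identical.
Codon 5: UUG Leu / UUG Leu — identical.
Codon 6: UCA Ser / AGU Ser — synonymous.
Codon 7: UCG Ser / GAA Glu — nonsynonymous.
Codon 8: GAC Asp / GAC Asp — identical.
Codon 9: UCG Ser / UCG Ser — identical.
Nonsynonymous differences: 2.

2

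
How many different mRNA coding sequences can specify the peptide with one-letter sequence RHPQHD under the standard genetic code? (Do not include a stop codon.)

Arg: 6 codons.
His: 2 codons.
Pro: 4 codons.
Gln: 2 codons.
His: 2 codons.
Asp: 2 codons.
6 × 2 × 4 × 2 × 2 × 2 = 384.

384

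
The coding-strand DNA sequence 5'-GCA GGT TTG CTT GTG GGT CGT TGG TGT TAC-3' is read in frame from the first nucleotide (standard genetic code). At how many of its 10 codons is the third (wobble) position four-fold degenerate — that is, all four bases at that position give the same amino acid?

6

Codon 1 GCA (Ala): third position 4-fold.
Codon 2 GGT (Gly): third position 4-fold.
Codon 3 TTG (Leu): third position 2-fold.
Codon 4 CTT (Leu): third position 4-fold.
Codon 5 GTG (Val): third position 4-fold.
Codon 6 GGT (Gly): third position 4-fold.
Codon 7 CGT (Arg): third position 4-fold.
Codon 8 TGG (Trp): third position 1-fold.
Codon 9 TGT (Cys): third position 2-fold.
Codon 10 TAC (Tyr): third position 2-fold.
Four-fold degenerate third positions: 6.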